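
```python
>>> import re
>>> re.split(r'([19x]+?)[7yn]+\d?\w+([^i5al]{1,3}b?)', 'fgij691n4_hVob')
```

['fgij6', '91', 'b', '']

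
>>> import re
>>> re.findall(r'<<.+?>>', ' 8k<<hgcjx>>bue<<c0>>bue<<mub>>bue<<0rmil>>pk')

Lazy quantifiers expand one character at a time until the remainder of the pattern can match.
Matches: at [3:12] → '<<hgcjx>>'; at [15:21] → '<<c0>>'; at [24:31] → '<<mub>>'; at [34:43] → '<<0rmil>>'.
No capturing groups, so `findall` returns the 4 full match strings.

['<<hgcjx>>', '<<c0>>', '<<mub>>', '<<0rmil>>']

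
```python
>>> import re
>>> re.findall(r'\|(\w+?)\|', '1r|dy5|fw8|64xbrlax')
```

Matches: at [2:7] match '|dy5|', group 1 = 'dy5'.
One capturing group, so `findall` returns just the captured substring from the one match — 1 in all.

['dy5']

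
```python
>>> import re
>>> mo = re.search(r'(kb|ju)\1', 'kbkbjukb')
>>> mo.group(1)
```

`\1` has to match the exact text group 1 already captured.
`re.search` scans for the first position where the pattern succeeds.
The match spans [0:4] → 'kbkb'.
Captured: group 1 = 'kb'.

'kb'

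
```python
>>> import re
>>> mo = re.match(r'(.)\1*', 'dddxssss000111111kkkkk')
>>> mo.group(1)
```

The match spans [0:3] → 'ddd'.
Captured: group 1 = 'd'.

'd'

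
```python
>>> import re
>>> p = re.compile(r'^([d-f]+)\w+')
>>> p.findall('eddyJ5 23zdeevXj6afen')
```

['edd']

Pattern: anchored at the start of the string; then one or more of a character in [d-f] (captured); then one or more of a word character.
Scanning left to right: at [0:6] match 'eddyJ5', group 1 = 'edd'.
`findall` collects group 1 from the one match (1 total).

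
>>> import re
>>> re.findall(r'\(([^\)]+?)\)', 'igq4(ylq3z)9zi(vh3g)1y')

One capturing group, so `findall` returns just the captured substring from each match — 2 in all.

['ylq3z', 'vh3g']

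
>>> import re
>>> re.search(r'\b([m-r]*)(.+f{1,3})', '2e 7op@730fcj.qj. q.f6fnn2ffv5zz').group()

The pattern matches a word boundary (`\b`, zero-width); then zero or more of a character in [m-r] (captured); then one or more of any character, then 1 to 3 of the literal 'f' (captured).
`re.search` tries every starting position until one works.
The match spans [0:28] → '2e 7op@730fcj.qj. q.f6fnn2ff'.
Captured: group 1 = '', group 2 = '2e 7op@730fcj.qj. q.f6fnn2ff'.

'2e 7op@730fcj.qj. q.f6fnn2ff'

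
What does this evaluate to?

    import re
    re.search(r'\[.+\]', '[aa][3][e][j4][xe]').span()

The match spans [0:18] → '[aa][3][e][j4][xe]'.

(0, 18)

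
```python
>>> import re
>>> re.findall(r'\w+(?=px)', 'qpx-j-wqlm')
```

['q']

The positive lookaround only admits positions where the adjacent text matches; those characters stay outside the span.
Scanning left to right: at [0:1] → 'q'.
Since nothing is captured, `findall` lists the 1 matched substring directly.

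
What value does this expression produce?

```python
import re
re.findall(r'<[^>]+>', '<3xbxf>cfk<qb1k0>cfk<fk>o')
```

With no groups in the pattern, `findall` gives back each whole match — 3 here.

['<3xbxf>', '<qb1k0>', '<fk>']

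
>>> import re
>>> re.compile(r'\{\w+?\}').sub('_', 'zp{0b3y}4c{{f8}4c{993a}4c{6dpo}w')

'zp_4c{_4c_4c_w'

Matches: at [2:8] → '{0b3y}'; at [11:15] → '{f8}'; at [17:23] → '{993a}'; at [25:31] → '{6dpo}'.
Every occurrence is swapped for '_'.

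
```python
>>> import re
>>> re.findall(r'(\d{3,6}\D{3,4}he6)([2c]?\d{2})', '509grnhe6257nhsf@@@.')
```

[('509grnhe6', '257')]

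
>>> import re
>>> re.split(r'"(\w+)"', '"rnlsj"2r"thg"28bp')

`re.split` interleaves the captured-group text with the surrounding fragments.

['', 'rnlsj', '2r', 'thg', '28bp']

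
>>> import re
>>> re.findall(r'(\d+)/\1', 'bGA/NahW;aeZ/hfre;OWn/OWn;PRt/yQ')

`\1` has to match the exact text group 1 already captured.
Because there's exactly one group, `findall` drops the full match and keeps group 1 from each hit.
Nothing in the string satisfies the pattern, so the list is empty.

[]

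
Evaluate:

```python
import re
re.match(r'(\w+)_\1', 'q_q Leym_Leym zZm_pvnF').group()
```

'q_q'

`\1` has to match the exact text group 1 already captured.
With `match`, the pattern is implicitly anchored at the beginning.
The match spans [0:3] → 'q_q'.
Captured: group 1 = 'q'.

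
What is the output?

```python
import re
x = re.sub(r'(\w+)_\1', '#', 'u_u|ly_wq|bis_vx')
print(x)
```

#|ly_wq|bis_vx

After group 1 captures some text, `\1` only succeeds where that same text appears again.
Each match is replaced by '#'.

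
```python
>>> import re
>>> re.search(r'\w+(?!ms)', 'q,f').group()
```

'q'

A negative assertion filters positions out without eating any characters.
`re.search` tries every starting position until one works.
The match spans [0:1] → 'q'.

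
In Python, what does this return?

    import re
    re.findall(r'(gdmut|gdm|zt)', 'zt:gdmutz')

['zt', 'gdmut']

Branches in `(...|...)` are attempted left-to-right; the first branch that allows the whole pattern to succeed is taken.
With a single group, `findall` returns only what that group captured — 2 items.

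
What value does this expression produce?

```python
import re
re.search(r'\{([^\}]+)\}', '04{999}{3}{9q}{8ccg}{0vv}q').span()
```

The match spans [2:7] → '{999}'.

(2, 7)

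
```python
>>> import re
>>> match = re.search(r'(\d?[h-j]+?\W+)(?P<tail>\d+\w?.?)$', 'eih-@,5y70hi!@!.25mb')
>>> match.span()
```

(9, 20)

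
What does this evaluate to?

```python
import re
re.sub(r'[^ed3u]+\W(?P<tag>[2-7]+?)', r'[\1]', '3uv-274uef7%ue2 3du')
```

The pattern matches one or more of any character except [ed3u]; then a non-word character; then one or more of a character in [2-7] (lazy) (captured as 'tag').
Matches: at [2:5] → 'v-2'; at [14:17] → '2 3'.
The replacement refers to a captured group, so each match is rewritten using its own captured text.

'3u[2]74uef7%ue[3]du'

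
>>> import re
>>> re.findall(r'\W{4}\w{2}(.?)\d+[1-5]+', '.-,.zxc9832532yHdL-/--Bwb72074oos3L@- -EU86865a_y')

['c', 'b', '8']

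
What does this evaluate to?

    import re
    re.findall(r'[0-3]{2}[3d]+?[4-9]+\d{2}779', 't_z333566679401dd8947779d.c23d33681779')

['01dd8947779', '23d33681779']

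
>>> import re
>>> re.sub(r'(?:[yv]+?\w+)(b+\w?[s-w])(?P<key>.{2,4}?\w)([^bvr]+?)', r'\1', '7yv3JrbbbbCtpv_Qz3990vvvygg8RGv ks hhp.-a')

'7bCtz3990vvvygg8RGv ks hhp.-a'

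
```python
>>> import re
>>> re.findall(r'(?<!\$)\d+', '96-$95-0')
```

Because the assertion is negative and zero-width, positions next to the forbidden text are skipped.
Scanning left to right: at [0:2] → '96'; at [5:6] → '5'; at [7:8] → '0'.
`findall` yields the raw match text (3 of them) because the pattern has no groups.

['96', '5', '0']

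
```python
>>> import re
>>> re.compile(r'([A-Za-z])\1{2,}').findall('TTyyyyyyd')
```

['y']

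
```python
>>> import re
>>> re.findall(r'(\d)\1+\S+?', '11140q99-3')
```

['1', '9']

`\1` is not a pattern — it's the concrete string captured by group 1, re-applied verbatim.
Scanning left to right: at [0:4] match '1114', group 1 = '1'; at [6:9] match '99-', group 1 = '9'.
With a single group, `findall` returns only what that group captured — 2 items.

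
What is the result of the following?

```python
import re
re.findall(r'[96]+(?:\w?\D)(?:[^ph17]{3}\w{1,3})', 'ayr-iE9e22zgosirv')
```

['9e22zgos']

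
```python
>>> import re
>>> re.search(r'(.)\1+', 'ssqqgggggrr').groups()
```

The match spans [0:2] → 'ss'.
Captured: group 1 = 's'.

('s',)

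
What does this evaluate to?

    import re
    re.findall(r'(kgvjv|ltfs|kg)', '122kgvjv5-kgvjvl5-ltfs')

['kgvjv', 'kgvjv', 'ltfs']

`|` is ordered: at each position the engine commits to the first alternative that works.
Walking the string: at [3:8] match 'kgvjv', group 1 = 'kgvjv'; at [10:15] match 'kgvjv', group 1 = 'kgvjv'; at [18:22] match 'ltfs', group 1 = 'ltfs'.
With a single group, `findall` returns only what that group captured — 3 items.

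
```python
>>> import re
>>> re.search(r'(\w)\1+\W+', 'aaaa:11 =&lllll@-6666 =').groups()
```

('a',)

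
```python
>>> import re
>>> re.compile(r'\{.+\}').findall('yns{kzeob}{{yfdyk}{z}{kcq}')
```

Walking the string: at [3:26] → '{kzeob}{{yfdyk}{z}{kcq}'.
With no groups in the pattern, `findall` gives back each whole match — 1 here.

['{kzeob}{{yfdyk}{z}{kcq}']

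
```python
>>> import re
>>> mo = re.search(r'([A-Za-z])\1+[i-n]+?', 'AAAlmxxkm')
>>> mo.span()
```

(0, 4)

A backreference is literal: `\1` must see the identical characters the first group matched.
`re.search` scans for the first position where the pattern succeeds.
The match spans [0:4] → 'AAAl'.
Captured: group 1 = 'A'.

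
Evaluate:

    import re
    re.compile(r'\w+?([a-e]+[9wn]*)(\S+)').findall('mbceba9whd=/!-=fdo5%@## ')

Pattern: one or more of a word character (lazy); then one or more of a character in [a-e], then zero or more of one of [9wn] (captured); then one or more of a non-whitespace character (captured).
Walking the string: at [0:23] match 'mbceba9whd=/!-=fdo5%@##', groups = ('bceba9w', 'hd=/!-=fdo5%@##').
Multiple groups make `findall` return tuples — one 2-tuple for the one match.

[('bceba9w', 'hd=/!-=fdo5%@##')]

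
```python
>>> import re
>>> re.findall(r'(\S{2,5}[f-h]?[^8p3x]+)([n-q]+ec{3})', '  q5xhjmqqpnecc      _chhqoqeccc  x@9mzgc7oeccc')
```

[('jmqqpnecc      _chhqo', 'qeccc'), ('x@9mzgc7', 'oeccc')]

Multiple groups make `findall` return tuples — one 2-tuple for each match.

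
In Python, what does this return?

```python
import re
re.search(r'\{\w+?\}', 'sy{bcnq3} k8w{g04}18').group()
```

'{bcnq3}'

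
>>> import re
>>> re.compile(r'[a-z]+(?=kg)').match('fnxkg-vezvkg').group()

'fnx'

`match` is anchored at position 0; if the pattern doesn't fit there, it returns None.
The match spans [0:3] → 'fnx'.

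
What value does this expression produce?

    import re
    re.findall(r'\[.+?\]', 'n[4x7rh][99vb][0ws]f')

With no groups in the pattern, `findall` gives back each whole match — 3 here.

['[4x7rh]', '[99vb]', '[0ws]']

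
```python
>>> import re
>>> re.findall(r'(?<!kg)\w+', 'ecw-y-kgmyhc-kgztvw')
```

Because the assertion is negative and zero-width, positions next to the forbidden text are skipped.
Matches: at [0:3] → 'ecw'; at [4:5] → 'y'; at [6:12] → 'kgmyhc'; at [13:19] → 'kgztvw'.
`findall` yields the raw match text (4 of them) because the pattern has no groups.

['ecw', 'y', 'kgmyhc', 'kgztvw']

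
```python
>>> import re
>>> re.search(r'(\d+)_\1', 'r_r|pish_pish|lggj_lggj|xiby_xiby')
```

The backreference `\1` re-matches whatever the first group consumed, character for character.
Here the pattern never matches, so the call returns None.

None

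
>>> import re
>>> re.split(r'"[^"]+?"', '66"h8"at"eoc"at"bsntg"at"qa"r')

Matches to split on: at [2:6] → '"h8"'; at [8:13] → '"eoc"'; at [15:22] → '"bsntg"'; at [24:28] → '"qa"'.
`split` removes every match and returns the 5 fragments in between.

['66', 'at', 'at', 'at', 'r']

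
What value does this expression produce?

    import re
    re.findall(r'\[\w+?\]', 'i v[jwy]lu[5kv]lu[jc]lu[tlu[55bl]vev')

Scanning left to right: at [3:8] → '[jwy]'; at [10:15] → '[5kv]'; at [17:21] → '[jc]'; at [27:33] → '[55bl]'.
`findall` yields the raw match text (4 of them) because the pattern has no groups.

['[jwy]', '[5kv]', '[jc]', '[55bl]']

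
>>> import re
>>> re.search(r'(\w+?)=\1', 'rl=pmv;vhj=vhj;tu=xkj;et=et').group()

'vhj=vhj'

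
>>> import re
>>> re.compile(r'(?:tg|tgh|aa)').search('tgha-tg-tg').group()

'tg'

Alternation tries branches left to right and keeps the first one that lets the overall match succeed at that position.
`search` walks the string left to right and returns the first match it finds.
The match spans [0:2] → 'tg'.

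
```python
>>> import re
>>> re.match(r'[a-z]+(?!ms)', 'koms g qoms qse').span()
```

(0, 4)

`(?!…)`/`(?<!…)` only lets a position through if the neighbouring text does NOT match; no characters are consumed.
`re.match` won't scan ahead — the pattern has to work from the very first character.
The match spans [0:4] → 'koms'.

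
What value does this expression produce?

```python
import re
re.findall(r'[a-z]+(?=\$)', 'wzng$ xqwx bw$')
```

['wzng', 'bw']

The lookaround is zero-width — it requires the adjacent text to match without consuming it, so the asserted text isn't part of the match.
`findall` yields the raw match text (2 of them) because the pattern has no groups.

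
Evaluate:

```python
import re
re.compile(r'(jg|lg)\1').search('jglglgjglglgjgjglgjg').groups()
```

The backreference `\1` re-matches whatever the first group consumed, character for character.
Unlike `match`, `search` isn't anchored — it looks for the pattern anywhere in the string.
The match spans [2:6] → 'lglg'.
Captured: group 1 = 'lg'.

('lg',)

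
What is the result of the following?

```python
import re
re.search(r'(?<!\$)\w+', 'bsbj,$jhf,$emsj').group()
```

'bsbj'

The negative lookahead/lookbehind blocks any match where the forbidden context is present.
Unlike `match`, `search` isn't anchored — it looks for the pattern anywhere in the string.
The match spans [0:4] → 'bsbj'.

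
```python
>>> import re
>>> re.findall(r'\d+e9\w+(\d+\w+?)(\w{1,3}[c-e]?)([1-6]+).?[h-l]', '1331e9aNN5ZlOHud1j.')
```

The pattern matches one or more of a digit, then the literal 'e9', then one or more of a word character; then one or more of a digit, then one or more of a word character (lazy) (captured); then 1 to 3 of a word character, then optionally a character in [c-e] (captured); then one or more of a character in [1-6] (captured); then optionally any character, then a character in [h-l].
The `?` after the quantifier makes it lazy — it takes as little as possible before letting the rest of the pattern try.
Walking the string: at [0:18] match '1331e9aNN5ZlOHud1j', groups = ('5Zl', 'OHud', '1').
With 3 capturing groups, `findall` returns a 3-tuple per match.

[('5Zl', 'OHud', '1')]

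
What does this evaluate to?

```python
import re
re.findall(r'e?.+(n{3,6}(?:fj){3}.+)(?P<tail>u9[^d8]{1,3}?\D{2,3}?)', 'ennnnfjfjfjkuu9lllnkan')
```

[('nnnfjfjfjku', 'u9lll')]

With 2 capturing groups, `findall` returns a 2-tuple per match.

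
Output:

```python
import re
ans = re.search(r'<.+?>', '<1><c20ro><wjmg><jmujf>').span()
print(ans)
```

(0, 3)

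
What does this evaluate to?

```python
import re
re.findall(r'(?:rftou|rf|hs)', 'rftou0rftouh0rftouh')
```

['rftou', 'rftou', 'rftou']

Alternation tries branches left to right and keeps the first one that lets the overall match succeed at that position.
Matches: at [0:5] → 'rftou'; at [6:11] → 'rftou'; at [13:18] → 'rftou'.
`findall` yields the raw match text (3 of them) because the pattern has no groups.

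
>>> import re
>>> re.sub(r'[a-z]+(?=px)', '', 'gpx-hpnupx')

'px-px'

The lookaround is zero-width — it requires the adjacent text to match without consuming it, so the asserted text isn't part of the match.
Matches: at [0:1] → 'g'; at [4:8] → 'hpnu'.
Each match is replaced by ''.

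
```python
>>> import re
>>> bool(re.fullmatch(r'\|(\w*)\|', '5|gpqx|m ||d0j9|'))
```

False

`re.fullmatch` requires the pattern to consume the entire string.
Here there's no way to consume every character, so the call returns None, and `bool(None)` is False.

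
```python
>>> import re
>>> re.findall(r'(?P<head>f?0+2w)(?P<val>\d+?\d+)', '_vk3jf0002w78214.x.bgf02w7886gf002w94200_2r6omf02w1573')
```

Pattern: optionally a literal 'f', then one or more of a literal '0', then the literal '2w' (captured as 'head'); then one or more of a digit (lazy), then one or more of a digit (captured as 'val').
Scanning left to right: at [5:16] match 'f0002w78214', groups = ('f0002w', '78214'); at [21:29] match 'f02w7886', groups = ('f02w', '7886'); at [30:40] match 'f002w94200', groups = ('f002w', '94200'); at [46:54] match 'f02w1573', groups = ('f02w', '1573').
Multiple groups make `findall` return tuples — one 2-tuple for each match.

[('f0002w', '78214'), ('f02w', '7886'), ('f002w', '94200'), ('f02w', '1573')]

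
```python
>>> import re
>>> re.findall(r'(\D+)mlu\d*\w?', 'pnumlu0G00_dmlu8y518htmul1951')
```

['pnu', '_d']

With a single group, `findall` returns only what that group captured — 2 items.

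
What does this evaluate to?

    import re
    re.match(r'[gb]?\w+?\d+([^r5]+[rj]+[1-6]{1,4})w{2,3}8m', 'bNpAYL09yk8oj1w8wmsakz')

None

Pattern: optionally one of [gb], then one or more of a word character (lazy), then one or more of a digit; then one or more of any character except [r5], then one or more of one of [rj], then 1 to 4 of a character in [1-6] (captured); then 2 to 3 of the literal 'w', then the literal '8m'.
`match` is anchored at position 0; if the pattern doesn't fit there, it returns None.
Here the string doesn't start with a match, so the call returns None.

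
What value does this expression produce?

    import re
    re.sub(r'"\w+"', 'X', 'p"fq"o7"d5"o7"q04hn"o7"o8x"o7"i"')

Matches: at [1:5] → '"fq"'; at [7:11] → '"d5"'; at [13:20] → '"q04hn"'; at [22:27] → '"o8x"'; at [29:32] → '"i"'.
`sub` substitutes 'X' at each match site.

'pXo7Xo7Xo7Xo7X'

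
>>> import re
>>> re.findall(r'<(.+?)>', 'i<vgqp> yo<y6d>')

['vgqp', 'y6d']

One capturing group, so `findall` returns just the captured substring from each match — 2 in all.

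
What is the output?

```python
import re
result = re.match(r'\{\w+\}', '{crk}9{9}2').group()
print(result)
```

{crk}

With `match`, the pattern is implicitly anchored at the beginning.
The match spans [0:5] → '{crk}'.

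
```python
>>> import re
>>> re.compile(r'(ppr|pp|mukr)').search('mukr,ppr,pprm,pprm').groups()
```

The match spans [0:4] → 'mukr'.
Captured: group 1 = 'mukr'.

('mukr',)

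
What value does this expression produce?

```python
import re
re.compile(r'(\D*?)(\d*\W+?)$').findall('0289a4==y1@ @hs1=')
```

[('@ @hs', '1=')]

This matches zero or more of a non-digit (lazy) (captured); then zero or more of a digit, then one or more of a non-word character (lazy) (captured); then anchored at the end.
Scanning left to right: at [10:17] match '@ @hs1=', groups = ('@ @hs', '1=').
With 2 capturing groups, `findall` returns a 2-tuple per match.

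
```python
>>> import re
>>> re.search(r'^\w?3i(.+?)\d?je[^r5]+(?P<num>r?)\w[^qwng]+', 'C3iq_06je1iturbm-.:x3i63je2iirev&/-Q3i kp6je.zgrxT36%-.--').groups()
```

('q_0', 'r')

The match spans [0:46] → 'C3iq_06je1iturbm-.:x3i63je2iirev&/-Q3i kp6je.z'.
Captured: group 1 = 'q_0', group 2 = 'r'.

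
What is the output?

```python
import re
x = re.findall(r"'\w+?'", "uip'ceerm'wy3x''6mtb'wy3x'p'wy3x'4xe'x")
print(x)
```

["'ceerm'", "'6mtb'", "'p'", "'4xe'"]

Since nothing is captured, `findall` lists the 4 matched substrings directly.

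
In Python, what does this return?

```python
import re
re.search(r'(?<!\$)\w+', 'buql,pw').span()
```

The negative lookahead/lookbehind blocks any match where the forbidden context is present.
The match spans [0:4] → 'buql'.

(0, 4)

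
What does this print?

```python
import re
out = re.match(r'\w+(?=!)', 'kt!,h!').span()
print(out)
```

`re.match` only tries the pattern at the start of the string.
The match spans [0:2] → 'kt'.

(0, 2)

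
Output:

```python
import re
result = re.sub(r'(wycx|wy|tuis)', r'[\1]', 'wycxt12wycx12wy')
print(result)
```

The regex engine tests alternatives in the order written; an earlier branch that matches wins even if a later one would match more.
`\1` in the replacement pulls in group 1's text for each match.

[wycx]t12[wycx]12[wy]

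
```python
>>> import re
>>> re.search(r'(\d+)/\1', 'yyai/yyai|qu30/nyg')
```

None

`\1` has to match the exact text group 1 already captured.
Here the pattern never matches, so the call returns None.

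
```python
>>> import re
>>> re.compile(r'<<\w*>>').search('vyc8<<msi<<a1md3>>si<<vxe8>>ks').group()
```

'<<a1md3>>'

The match spans [9:18] → '<<a1md3>>'.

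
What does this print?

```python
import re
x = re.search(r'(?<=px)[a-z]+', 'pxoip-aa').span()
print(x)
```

(2, 5)

Lookahead/lookbehind check context without consuming it, so the matched span excludes the asserted characters.
`re.search` tries every starting position until one works.
The match spans [2:5] → 'oip'.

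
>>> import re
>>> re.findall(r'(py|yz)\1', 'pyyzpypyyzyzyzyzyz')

['py', 'yz', 'yz']

The backreference `\1` re-matches whatever the first group consumed, character for character.
Matches: at [4:8] match 'pypy', group 1 = 'py'; at [8:12] match 'yzyz', group 1 = 'yz'; at [12:16] match 'yzyz', group 1 = 'yz'.
With a single group, `findall` returns only what that group captured — 3 items.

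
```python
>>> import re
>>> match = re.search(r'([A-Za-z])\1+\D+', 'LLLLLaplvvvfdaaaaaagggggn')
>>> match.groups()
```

The match spans [0:25] → 'LLLLLaplvvvfdaaaaaagggggn'.
Captured: group 1 = 'L'.

('L',)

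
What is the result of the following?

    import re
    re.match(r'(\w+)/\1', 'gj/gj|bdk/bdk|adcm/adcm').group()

'gj/gj'

After group 1 captures some text, `\1` only succeeds where that same text appears again.
`re.match` only tries the pattern at the start of the string.
The match spans [0:5] → 'gj/gj'.
Captured: group 1 = 'gj'.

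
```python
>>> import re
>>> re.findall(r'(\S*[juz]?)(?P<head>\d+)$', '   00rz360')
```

This matches zero or more of a non-whitespace character, then optionally one of [juz] (captured); then one or more of a digit (captured as 'head'); then anchored at the end.
Scanning left to right: at [3:10] match '00rz360', groups = ('00rz36', '0').
With 2 capturing groups, `findall` returns a 2-tuple per match.

[('00rz36', '0')]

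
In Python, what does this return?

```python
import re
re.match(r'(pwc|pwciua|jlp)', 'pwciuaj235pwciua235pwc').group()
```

`match` is anchored at position 0; if the pattern doesn't fit there, it returns None.
The match spans [0:3] → 'pwc'.

'pwc'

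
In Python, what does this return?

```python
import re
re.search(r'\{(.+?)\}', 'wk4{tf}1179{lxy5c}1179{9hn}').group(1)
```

The `?` after the quantifier makes it lazy — it takes as little as possible before letting the rest of the pattern try.
`search` walks the string left to right and returns the first match it finds.
The match spans [3:7] → '{tf}'.
Captured: group 1 = 'tf'.

'tf'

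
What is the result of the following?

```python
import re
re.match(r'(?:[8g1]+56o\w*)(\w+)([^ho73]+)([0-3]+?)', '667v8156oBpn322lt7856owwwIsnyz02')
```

None

This matches one or more of one of [8g1], then the literal '56o', then zero or more of a word character (non-capturing group); then one or more of a word character (captured); then one or more of any character except [ho73] (captured); then one or more of a character in [0-3] (lazy) (captured).
`re.match` only tries the pattern at the start of the string.
Here position 0 doesn't satisfy it, so the call returns None.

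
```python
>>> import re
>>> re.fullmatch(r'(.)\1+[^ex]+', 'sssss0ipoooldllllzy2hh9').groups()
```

A backreference is literal: `\1` must see the identical characters the first group matched.
`re.fullmatch` requires the pattern to consume the entire string.
The match spans [0:23] → 'sssss0ipoooldllllzy2hh9'.
Captured: group 1 = 's'.

('s',)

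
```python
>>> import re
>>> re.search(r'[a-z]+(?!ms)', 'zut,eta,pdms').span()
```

(0, 3)

The negative lookahead/lookbehind blocks any match where the forbidden context is present.
Unlike `match`, `search` isn't anchored — it looks for the pattern anywhere in the string.
The match spans [0:3] → 'zut'.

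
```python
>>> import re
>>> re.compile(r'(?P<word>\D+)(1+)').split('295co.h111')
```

['295', 'co.h', '111', '']

The pattern matches one or more of a non-digit (captured as 'word'); then one or more of a literal '1' (captured).
Matches to split on: at [3:10] → 'co.h111'.
The group in the pattern means `split` returns the separators' captures alongside the pieces.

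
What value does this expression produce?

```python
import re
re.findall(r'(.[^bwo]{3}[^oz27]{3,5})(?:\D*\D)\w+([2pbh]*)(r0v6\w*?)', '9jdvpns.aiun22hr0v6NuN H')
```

This matches any character, then exactly 3 of any character except [bwo], then 3 to 5 of any character except [oz27] (captured); then zero or more of a non-digit, then a non-digit (non-capturing group); then one or more of a word character; then zero or more of one of [2pbh] (captured); then the literal 'r0v', then a literal '6', then zero or more of a word character (lazy) (captured).
With the lazy modifier that quantifier settles for the fewest repetitions that let the rest of the pattern succeed (the atoms after it are unaffected and can still be greedy).
Scanning left to right: at [0:19] match '9jdvpns.aiun22hr0v6', groups = ('9jdvpns.a', '', 'r0v6').
3 groups means the one result is a tuple of 3 captured strings — 1 here.

[('9jdvpns.a', '', 'r0v6')]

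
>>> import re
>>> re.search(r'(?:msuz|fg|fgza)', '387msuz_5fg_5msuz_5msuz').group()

'msuz'

`re.search` tries every starting position until one works.
The match spans [3:7] → 'msuz'.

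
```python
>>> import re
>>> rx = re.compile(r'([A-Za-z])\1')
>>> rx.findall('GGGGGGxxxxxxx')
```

The backreference `\1` re-matches whatever the first group consumed, character for character.
Walking the string: at [0:2] match 'GG', group 1 = 'G'; at [2:4] match 'GG', group 1 = 'G'; at [4:6] match 'GG', group 1 = 'G'; at [6:8] match 'xx', group 1 = 'x'; at [8:10] match 'xx', group 1 = 'x'; ….
`findall` collects group 1 from each match (6 total).

['G', 'G', 'G', 'x', 'x', 'x']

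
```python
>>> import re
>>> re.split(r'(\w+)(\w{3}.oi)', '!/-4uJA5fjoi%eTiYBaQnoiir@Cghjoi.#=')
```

['!/-', '4uJ', 'A5fjoi', '%', 'eTiY', 'BaQnoi', 'ir@Cghjoi.#=']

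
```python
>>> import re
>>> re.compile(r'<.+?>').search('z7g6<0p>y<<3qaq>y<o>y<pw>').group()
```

'<0p>'

With the lazy modifier that quantifier settles for the fewest repetitions that let the rest of the pattern succeed (the atoms after it are unaffected and can still be greedy).
`search` walks the string left to right and returns the first match it finds.
The match spans [4:8] → '<0p>'.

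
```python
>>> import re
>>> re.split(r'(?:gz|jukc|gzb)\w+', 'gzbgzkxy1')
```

The string is cut at each match, leaving 2 pieces.

['', '']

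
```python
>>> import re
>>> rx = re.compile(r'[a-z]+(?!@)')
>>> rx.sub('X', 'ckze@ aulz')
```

'Xe@ X'

A negative assertion filters positions out without eating any characters.
Every occurrence is swapped for 'X'.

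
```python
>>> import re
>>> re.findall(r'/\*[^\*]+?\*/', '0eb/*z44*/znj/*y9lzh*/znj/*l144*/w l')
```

`findall` yields the raw match text (3 of them) because the pattern has no groups.

['/*z44*/', '/*y9lzh*/', '/*l144*/']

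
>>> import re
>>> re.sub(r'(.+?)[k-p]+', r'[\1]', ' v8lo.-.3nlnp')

'[ v8][.-.3]'

This matches one or more of any character (lazy) (captured); then one or more of a character in [k-p].
Lazy quantifiers expand one character at a time until the remainder of the pattern can match.
Matches: at [0:5] → ' v8lo'; at [5:13] → '.-.3nlnp'.
The replacement refers to a captured group, so each match is rewritten using its own captured text.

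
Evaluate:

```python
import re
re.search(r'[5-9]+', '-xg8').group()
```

'8'

Pattern: one or more of a character in [5-9].
The match spans [3:4] → '8'.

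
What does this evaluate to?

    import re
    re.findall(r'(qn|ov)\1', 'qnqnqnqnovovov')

After group 1 captures some text, `\1` only succeeds where that same text appears again.
`findall` collects group 1 from each match (3 total).

['qn', 'qn', 'ov']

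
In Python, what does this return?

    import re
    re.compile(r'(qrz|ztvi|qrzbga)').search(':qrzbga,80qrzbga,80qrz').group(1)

'qrz'

The match spans [1:4] → 'qrz'.
Captured: group 1 = 'qrz'.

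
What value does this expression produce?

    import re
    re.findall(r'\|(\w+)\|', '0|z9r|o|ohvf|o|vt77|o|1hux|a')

['z9r', 'ohvf', 'vt77', '1hux']

Matches: at [1:6] match '|z9r|', group 1 = 'z9r'; at [7:13] match '|ohvf|', group 1 = 'ohvf'; at [14:20] match '|vt77|', group 1 = 'vt77'; at [21:27] match '|1hux|', group 1 = '1hux'.
Because there's exactly one group, `findall` drops the full match and keeps group 1 from each hit.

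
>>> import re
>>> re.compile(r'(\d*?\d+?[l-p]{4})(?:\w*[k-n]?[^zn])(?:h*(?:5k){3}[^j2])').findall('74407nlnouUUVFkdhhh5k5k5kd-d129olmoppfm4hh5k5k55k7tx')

One capturing group, so `findall` returns just the captured substring from the one match — 1 in all.

['74407nlno']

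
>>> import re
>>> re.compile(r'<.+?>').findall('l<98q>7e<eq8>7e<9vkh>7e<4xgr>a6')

With the lazy modifier that quantifier settles for the fewest repetitions that let the rest of the pattern succeed (the atoms after it are unaffected and can still be greedy).
No capturing groups, so `findall` returns the 4 full match strings.

['<98q>', '<eq8>', '<9vkh>', '<4xgr>']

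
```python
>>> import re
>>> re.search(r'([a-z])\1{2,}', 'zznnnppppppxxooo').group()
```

`\1` is not a pattern — it's the concrete string captured by group 1, re-applied verbatim.
Unlike `match`, `search` isn't anchored — it looks for the pattern anywhere in the string.
The match spans [2:5] → 'nnn'.
Captured: group 1 = 'n'.

'nnn'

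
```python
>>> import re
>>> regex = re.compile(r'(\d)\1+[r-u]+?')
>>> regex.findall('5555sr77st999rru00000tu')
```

['5', '7', '9', '0']

A backreference is literal: `\1` must see the identical characters the first group matched.
Walking the string: at [0:5] match '5555s', group 1 = '5'; at [6:9] match '77s', group 1 = '7'; at [10:14] match '999r', group 1 = '9'; at [16:22] match '00000t', group 1 = '0'.
Because there's exactly one group, `findall` drops the full match and keeps group 1 from each hit.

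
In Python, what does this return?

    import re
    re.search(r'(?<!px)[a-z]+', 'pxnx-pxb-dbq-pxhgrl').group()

'pxnx'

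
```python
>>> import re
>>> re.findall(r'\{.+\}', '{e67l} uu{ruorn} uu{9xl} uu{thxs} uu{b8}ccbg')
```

['{e67l} uu{ruorn} uu{9xl} uu{thxs} uu{b8}']

Walking the string: at [0:40] → '{e67l} uu{ruorn} uu{9xl} uu{thxs} uu{b8}'.
Since nothing is captured, `findall` lists the 1 matched substring directly.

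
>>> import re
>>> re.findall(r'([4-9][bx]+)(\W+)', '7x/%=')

The pattern matches a character in [4-9], then one or more of one of [bx] (captured); then one or more of a non-word character (captured).
Multiple groups make `findall` return tuples — one 2-tuple for the one match.

[('7x', '/%=')]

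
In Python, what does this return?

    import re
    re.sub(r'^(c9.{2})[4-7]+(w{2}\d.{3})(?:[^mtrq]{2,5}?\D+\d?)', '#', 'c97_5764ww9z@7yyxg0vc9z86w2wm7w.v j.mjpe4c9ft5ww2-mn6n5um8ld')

`sub` substitutes '#' at each match site.

'#vc9z86w2wm7w.v j.mjpe4c9ft5ww2-mn6n5um8ld'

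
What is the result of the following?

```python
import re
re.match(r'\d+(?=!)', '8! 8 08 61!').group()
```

'8'

The lookaround is zero-width — it requires the adjacent text to match without consuming it, so the asserted text isn't part of the match.
With `match`, the pattern is implicitly anchored at the beginning.
The match spans [0:1] → '8'.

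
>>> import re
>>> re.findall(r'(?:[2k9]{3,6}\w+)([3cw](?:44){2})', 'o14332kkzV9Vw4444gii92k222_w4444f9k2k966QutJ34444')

The pattern matches 3 to 6 of one of [2k9], then one or more of a word character (non-capturing group); then one of [3cw], then the literal '44' repeated 2 times (captured).
Scanning left to right: at [5:49] match '2kkzV9Vw4444gii92k222_w4444f9k2k966QutJ34444', group 1 = '34444'.
`findall` collects group 1 from the one match (1 total).

['34444']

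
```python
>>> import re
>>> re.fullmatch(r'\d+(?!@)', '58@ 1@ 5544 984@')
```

None

`re.fullmatch` requires the pattern to consume the entire string.
Here the pattern can't cover the whole string, so the call returns None.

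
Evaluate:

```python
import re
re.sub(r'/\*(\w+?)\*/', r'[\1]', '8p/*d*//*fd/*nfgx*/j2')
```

'8p[d]/*fd[nfgx]j2'

Matches: at [2:7] → '/*d*/'; at [11:19] → '/*nfgx*/'.
The replacement refers to a captured group, so each match is rewritten using its own captured text.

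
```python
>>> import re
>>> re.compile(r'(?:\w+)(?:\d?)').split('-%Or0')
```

Pattern: one or more of a word character (non-capturing group); then optionally a digit (non-capturing group).
Matches to split on: at [2:5] → 'Or0'.
Each match becomes a cut point; 2 segments remain.

['-%', '']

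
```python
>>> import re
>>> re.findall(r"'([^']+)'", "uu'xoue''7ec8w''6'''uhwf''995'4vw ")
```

['xoue', '7ec8w', '6', 'uhwf', '995']

Matches: at [2:8] match "'xoue'", group 1 = 'xoue'; at [8:15] match "'7ec8w'", group 1 = '7ec8w'; at [15:18] match "'6'", group 1 = '6'; at [19:25] match "'uhwf'", group 1 = 'uhwf'; at [25:30] match "'995'", group 1 = '995'.
With a single group, `findall` returns only what that group captured — 5 items.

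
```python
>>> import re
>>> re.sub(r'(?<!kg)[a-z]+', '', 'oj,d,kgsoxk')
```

A negative assertion filters positions out without eating any characters.
Matches: at [0:2] → 'oj'; at [3:4] → 'd'; at [5:11] → 'kgsoxk'.
Every occurrence is swapped for ''.

',,'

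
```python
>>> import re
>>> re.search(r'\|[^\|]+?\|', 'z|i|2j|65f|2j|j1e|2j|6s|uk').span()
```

(1, 4)

The match spans [1:4] → '|i|'.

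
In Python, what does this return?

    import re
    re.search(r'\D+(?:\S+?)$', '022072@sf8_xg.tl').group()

'@sf8_xg.tl'

The match spans [6:16] → '@sf8_xg.tl'.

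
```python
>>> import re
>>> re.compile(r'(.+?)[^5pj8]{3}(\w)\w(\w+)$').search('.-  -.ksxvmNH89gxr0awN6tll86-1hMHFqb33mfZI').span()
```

Pattern: one or more of any character (lazy) (captured); then exactly 3 of any character except [5pj8]; then a word character (captured); then a word character; then one or more of a word character (captured); then anchored at the end.
`re.search` tries every starting position until one works.
The match spans [0:42] → '.-  -.ksxvmNH89gxr0awN6tll86-1hMHFqb33mfZI'.
Captured: group 1 = '.-  -.ksxvmNH89gxr0awN6tll8', group 2 = 'h', group 3 = 'HFqb33mfZI'.

(0, 42)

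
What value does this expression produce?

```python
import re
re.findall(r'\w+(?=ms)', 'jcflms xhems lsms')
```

['jcfl', 'xhe', 'ls']

The lookaround is zero-width — it requires the adjacent text to match without consuming it, so the asserted text isn't part of the match.
Matches: at [0:4] → 'jcfl'; at [7:10] → 'xhe'; at [13:15] → 'ls'.
Since nothing is captured, `findall` lists the 3 matched substrings directly.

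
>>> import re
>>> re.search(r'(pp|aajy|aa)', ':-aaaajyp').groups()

('aa',)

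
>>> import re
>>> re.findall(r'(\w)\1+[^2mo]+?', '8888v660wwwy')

['8', '6', 'w']

`\1` has to match the exact text group 1 already captured.
With a single group, `findall` returns only what that group captured — 3 items.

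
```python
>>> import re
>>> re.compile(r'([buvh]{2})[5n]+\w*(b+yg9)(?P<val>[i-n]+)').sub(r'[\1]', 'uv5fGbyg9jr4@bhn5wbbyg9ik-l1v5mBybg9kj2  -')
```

'[uv]r4@[bh]-l1v5mBybg9kj2  -'

The pattern matches exactly 2 of one of [buvh] (captured); then one or more of one of [5n], then zero or more of a word character; then one or more of a literal 'b', then the literal 'yg9' (captured); then one or more of a character in [i-n] (captured as 'val').
Matches: at [0:10] → 'uv5fGbyg9j'; at [13:25] → 'bhn5wbbyg9ik'.
`\1` in the replacement pulls in group 1's text for each match.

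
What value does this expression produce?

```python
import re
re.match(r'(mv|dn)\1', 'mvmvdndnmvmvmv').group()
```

'mvmv'

The backreference `\1` re-matches whatever the first group consumed, character for character.
`match` is anchored at position 0; if the pattern doesn't fit there, it returns None.
The match spans [0:4] → 'mvmv'.
Captured: group 1 = 'mv'.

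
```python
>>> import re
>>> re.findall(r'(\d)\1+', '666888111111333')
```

After group 1 captures some text, `\1` only succeeds where that same text appears again.
Scanning left to right: at [0:3] match '666', group 1 = '6'; at [3:6] match '888', group 1 = '8'; at [6:12] match '111111', group 1 = '1'; at [12:15] match '333', group 1 = '3'.
`findall` collects group 1 from each match (4 total).

['6', '8', '1', '3']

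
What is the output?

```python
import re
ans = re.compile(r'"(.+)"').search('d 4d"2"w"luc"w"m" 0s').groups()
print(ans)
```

`re.search` scans for the first position where the pattern succeeds.
The match spans [4:17] → '"2"w"luc"w"m"'.
Captured: group 1 = '2"w"luc"w"m'.

('2"w"luc"w"m',)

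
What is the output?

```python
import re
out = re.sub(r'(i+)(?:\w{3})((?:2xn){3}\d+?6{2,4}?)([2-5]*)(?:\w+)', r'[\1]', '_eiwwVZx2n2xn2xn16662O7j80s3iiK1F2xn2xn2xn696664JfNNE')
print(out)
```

Each match is replaced using the text its own group 1 captured.

_eiwwVZx2n2xn2xn16662O7j80s3[ii]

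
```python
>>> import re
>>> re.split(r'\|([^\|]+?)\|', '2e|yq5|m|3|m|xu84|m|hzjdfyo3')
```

['2e', 'yq5', 'm', '3', 'm', 'xu84', 'm|hzjdfyo3']

Matches to split on: at [2:7] → '|yq5|'; at [8:11] → '|3|'; at [12:18] → '|xu84|'.
With a capturing group present, the delimiter's captured portion is kept in the result list.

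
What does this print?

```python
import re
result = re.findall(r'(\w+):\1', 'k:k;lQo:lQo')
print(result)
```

The backreference `\1` re-matches whatever the first group consumed, character for character.
Matches: at [0:3] match 'k:k', group 1 = 'k'; at [4:11] match 'lQo:lQo', group 1 = 'lQo'.
`findall` collects group 1 from each match (2 total).

['k', 'lQo']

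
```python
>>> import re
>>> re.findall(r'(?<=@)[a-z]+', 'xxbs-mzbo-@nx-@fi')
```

['nx', 'fi']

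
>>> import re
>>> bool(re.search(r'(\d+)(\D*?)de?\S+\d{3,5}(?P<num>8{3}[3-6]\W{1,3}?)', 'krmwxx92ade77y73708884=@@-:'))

Pattern: one or more of a digit (captured); then zero or more of a non-digit (lazy) (captured); then the literal 'd', then optionally a literal 'e', then one or more of a non-whitespace character; then 3 to 5 of a digit; then exactly 3 of the literal '8', then a character in [3-6], then 1 to 3 of a non-word character (lazy) (captured as 'num').
`re.search` tries every starting position until one works.
The match spans [6:23] → '92ade77y73708884='.
Captured: group 1 = '92', group 2 = 'a', group 3 = '8884='.

True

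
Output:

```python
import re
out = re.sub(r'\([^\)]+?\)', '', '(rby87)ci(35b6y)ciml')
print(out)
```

Matches: at [0:7] → '(rby87)'; at [9:16] → '(35b6y)'.
Each match is replaced by ''.

ciciml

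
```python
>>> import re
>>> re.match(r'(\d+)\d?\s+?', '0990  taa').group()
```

With `match`, the pattern is implicitly anchored at the beginning.
The match spans [0:5] → '0990 '.

'0990 '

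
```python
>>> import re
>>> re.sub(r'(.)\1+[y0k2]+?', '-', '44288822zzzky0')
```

'--2-y0'

After group 1 captures some text, `\1` only succeeds where that same text appears again.
Matches: at [0:3] → '442'; at [3:7] → '8882'; at [8:12] → 'zzzk'.
`sub` substitutes '-' at each match site.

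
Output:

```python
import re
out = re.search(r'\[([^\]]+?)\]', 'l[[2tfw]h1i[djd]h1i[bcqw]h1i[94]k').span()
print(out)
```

(1, 8)

`re.search` tries every starting position until one works.
The match spans [1:8] → '[[2tfw]'.
Captured: group 1 = '[2tfw'.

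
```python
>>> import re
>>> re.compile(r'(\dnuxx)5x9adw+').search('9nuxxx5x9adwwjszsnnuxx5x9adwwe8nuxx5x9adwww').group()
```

'8nuxx5x9adwww'

The match spans [30:43] → '8nuxx5x9adwww'.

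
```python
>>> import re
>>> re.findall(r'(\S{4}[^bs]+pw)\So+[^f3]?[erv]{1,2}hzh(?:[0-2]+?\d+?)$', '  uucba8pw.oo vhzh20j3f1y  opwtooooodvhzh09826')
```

The pattern matches exactly 4 of a non-whitespace character, then one or more of any character except [bs], then the literal 'pw' (captured); then a non-whitespace character, then one or more of the literal 'o', then optionally any character except [f3]; then 1 to 2 of one of [erv], then the literal 'hzh'; then one or more of a character in [0-2] (lazy), then one or more of a digit (lazy) (non-capturing group); then anchored at the end.
Matches: at [2:46] match 'uucba8pw.oo vhzh20j3f1y  opwtooooodvhzh09826', group 1 = 'uucba8pw.oo vhzh20j3f1y  opw'.
`findall` collects group 1 from the one match (1 total).

['uucba8pw.oo vhzh20j3f1y  opw']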